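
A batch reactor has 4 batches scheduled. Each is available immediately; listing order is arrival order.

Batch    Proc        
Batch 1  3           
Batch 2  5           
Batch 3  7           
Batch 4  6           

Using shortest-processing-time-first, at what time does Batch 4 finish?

SPT (increasing processing time): Batch 1 Batch 2 Batch 4 Batch 3.
Batch 1: 0→3
Batch 2: 3→8
Batch 4: 8→14

14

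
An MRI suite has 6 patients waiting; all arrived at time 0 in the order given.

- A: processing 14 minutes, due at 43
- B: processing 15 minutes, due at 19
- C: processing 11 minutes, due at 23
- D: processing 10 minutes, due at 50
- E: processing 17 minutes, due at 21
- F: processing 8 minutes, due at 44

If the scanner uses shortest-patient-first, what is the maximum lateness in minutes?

54

SPT (increasing processing time): F D C A B E.
F: 0→8, due 44, lateness -36
D: 8→18, due 50, lateness -32
C: 18→29, due 23, lateness 6
A: 29→43, due 43, lateness 0
B: 43→58, due 19, lateness 39
E: 58→75, due 21, lateness 54
Maximum = 54.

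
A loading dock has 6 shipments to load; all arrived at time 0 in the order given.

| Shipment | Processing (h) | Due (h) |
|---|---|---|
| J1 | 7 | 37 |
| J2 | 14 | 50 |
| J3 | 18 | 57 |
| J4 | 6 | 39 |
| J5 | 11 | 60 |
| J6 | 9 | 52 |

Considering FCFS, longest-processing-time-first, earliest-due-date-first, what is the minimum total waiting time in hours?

137

FIFO (arrival order): J1 J2 J3 J4 J5 J6.
J1: waits 0, runs 0→7
J2: waits 7, runs 7→21
J3: waits 21, runs 21→39
J4: waits 39, runs 39→45
J5: waits 45, runs 45→56
J6: waits 56, runs 56→65
Sum = 0+7+21+39+45+56 = 168.
LPT (decreasing processing time): J3 J2 J5 J6 J1 J4.
J3: waits 0, runs 0→18
J2: waits 18, runs 18→32
J5: waits 32, runs 32→43
J6: waits 43, runs 43→52
J1: waits 52, runs 52→59
J4: waits 59, runs 59→65
Sum = 0+18+32+43+52+59 = 204.
EDD (increasing due date): J1 J4 J2 J6 J3 J5.
J1: waits 0, runs 0→7
J4: waits 7, runs 7→13
J2: waits 13, runs 13→27
J6: waits 27, runs 27→36
J3: waits 36, runs 36→54
J5: waits 54, runs 54→65
Sum = 0+7+13+27+36+54 = 137.
FIFO 168, LPT 204, EDD 137 → minimum 137.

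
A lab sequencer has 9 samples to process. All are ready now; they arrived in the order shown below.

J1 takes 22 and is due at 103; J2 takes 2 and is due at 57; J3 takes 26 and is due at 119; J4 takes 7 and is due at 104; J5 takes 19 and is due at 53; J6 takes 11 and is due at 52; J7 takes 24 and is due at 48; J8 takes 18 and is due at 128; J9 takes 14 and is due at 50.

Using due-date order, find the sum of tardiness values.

49

EDD (increasing due date): J7 J9 J6 J5 J2 J1 J4 J3 J8.
J7: 0→24, due 48, tardiness 0
J9: 24→38, due 50, tardiness 0
J6: 38→49, due 52, tardiness 0
J5: 49→68, due 53, tardiness 15
J2: 68→70, due 57, tardiness 13
J1: 70→92, due 103, tardiness 0
J4: 92→99, due 104, tardiness 0
J3: 99→125, due 119, tardiness 6
J8: 125→143, due 128, tardiness 15
Sum = 0+0+0+15+13+0+0+6+15 = 49.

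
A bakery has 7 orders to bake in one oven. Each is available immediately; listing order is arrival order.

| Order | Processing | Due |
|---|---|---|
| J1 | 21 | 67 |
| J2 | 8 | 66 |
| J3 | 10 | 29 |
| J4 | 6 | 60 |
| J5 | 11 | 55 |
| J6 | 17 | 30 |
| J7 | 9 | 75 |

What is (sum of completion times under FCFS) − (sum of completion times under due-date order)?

19

FIFO (arrival order): J1 J2 J3 J4 J5 J6 J7.
J1: 0→21
J2: 21→29
J3: 29→39
J4: 39→45
J5: 45→56
J6: 56→73
J7: 73→82
Sum = 21+29+39+45+56+73+82 = 345.
EDD (increasing due date): J3 J6 J5 J4 J2 J1 J7.
J3: 0→10
J6: 10→27
J5: 27→38
J4: 38→44
J2: 44→52
J1: 52→73
J7: 73→82
Sum = 10+27+38+44+52+73+82 = 326.
Difference = 345 − 326 = 19.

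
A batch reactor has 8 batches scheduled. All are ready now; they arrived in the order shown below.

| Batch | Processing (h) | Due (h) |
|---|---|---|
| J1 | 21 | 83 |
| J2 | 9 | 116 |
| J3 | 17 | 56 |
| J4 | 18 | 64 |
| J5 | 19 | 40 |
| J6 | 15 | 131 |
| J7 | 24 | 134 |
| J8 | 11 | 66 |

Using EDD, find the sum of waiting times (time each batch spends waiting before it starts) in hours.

EDD (increasing due date): J5 J3 J4 J8 J1 J2 J6 J7.
J5: waits 0, runs 0→19
J3: waits 19, runs 19→36
J4: waits 36, runs 36→54
J8: waits 54, runs 54→65
J1: waits 65, runs 65→86
J2: waits 86, runs 86→95
J6: waits 95, runs 95→110
J7: waits 110, runs 110→134
Sum = 0+19+36+54+65+86+95+110 = 465.

465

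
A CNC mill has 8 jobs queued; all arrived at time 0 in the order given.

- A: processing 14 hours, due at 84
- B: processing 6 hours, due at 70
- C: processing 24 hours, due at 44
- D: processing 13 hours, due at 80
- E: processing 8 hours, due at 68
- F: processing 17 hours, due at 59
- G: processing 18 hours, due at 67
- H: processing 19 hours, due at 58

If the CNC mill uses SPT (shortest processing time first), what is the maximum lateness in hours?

75

SPT (increasing processing time): B E D A F G H C.
B: 0→6, due 70, lateness -64
E: 6→14, due 68, lateness -54
D: 14→27, due 80, lateness -53
A: 27→41, due 84, lateness -43
F: 41→58, due 59, lateness -1
G: 58→76, due 67, lateness 9
H: 76→95, due 58, lateness 37
C: 95→119, due 44, lateness 75
Maximum = 75.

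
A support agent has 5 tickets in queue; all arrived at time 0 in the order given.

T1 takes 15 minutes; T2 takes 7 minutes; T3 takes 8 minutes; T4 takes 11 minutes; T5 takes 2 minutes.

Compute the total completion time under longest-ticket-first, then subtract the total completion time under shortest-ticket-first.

60

LPT (decreasing processing time): T1 T4 T3 T2 T5.
T1: 0→15
T4: 15→26
T3: 26→34
T2: 34→41
T5: 41→43
Sum = 15+26+34+41+43 = 159.
SPT (increasing processing time): T5 T2 T3 T4 T1.
T5: 0→2
T2: 2→9
T3: 9→17
T4: 17→28
T1: 28→43
Sum = 2+9+17+28+43 = 99.
Difference = 159 − 99 = 60.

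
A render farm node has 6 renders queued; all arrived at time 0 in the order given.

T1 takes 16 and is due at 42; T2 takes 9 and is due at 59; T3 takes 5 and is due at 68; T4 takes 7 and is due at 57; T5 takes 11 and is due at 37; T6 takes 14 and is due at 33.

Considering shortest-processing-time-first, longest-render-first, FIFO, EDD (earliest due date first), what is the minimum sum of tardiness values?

0

SPT (increasing processing time): T3 T4 T2 T5 T6 T1.
T3: 0→5, due 68, tardiness 0
T4: 5→12, due 57, tardiness 0
T2: 12→21, due 59, tardiness 0
T5: 21→32, due 37, tardiness 0
T6: 32→46, due 33, tardiness 13
T1: 46→62, due 42, tardiness 20
Sum = 0+0+0+0+13+20 = 33.
LPT (decreasing processing time): T1 T6 T5 T2 T4 T3.
T1: 0→16, due 42, tardiness 0
T6: 16→30, due 33, tardiness 0
T5: 30→41, due 37, tardiness 4
T2: 41→50, due 59, tardiness 0
T4: 50→57, due 57, tardiness 0
T3: 57→62, due 68, tardiness 0
Sum = 0+0+4+0+0+0 = 4.
FIFO (arrival order): T1 T2 T3 T4 T5 T6.
T1: 0→16, due 42, tardiness 0
T2: 16→25, due 59, tardiness 0
T3: 25→30, due 68, tardiness 0
T4: 30→37, due 57, tardiness 0
T5: 37→48, due 37, tardiness 11
T6: 48→62, due 33, tardiness 29
Sum = 0+0+0+0+11+29 = 40.
EDD (increasing due date): T6 T5 T1 T4 T2 T3.
T6: 0→14, due 33, tardiness 0
T5: 14→25, due 37, tardiness 0
T1: 25→41, due 42, tardiness 0
T4: 41→48, due 57, tardiness 0
T2: 48→57, due 59, tardiness 0
T3: 57→62, due 68, tardiness 0
Sum = 0+0+0+0+0+0 = 0.
SPT 33, LPT 4, FIFO 40, EDD 0 → minimum 0.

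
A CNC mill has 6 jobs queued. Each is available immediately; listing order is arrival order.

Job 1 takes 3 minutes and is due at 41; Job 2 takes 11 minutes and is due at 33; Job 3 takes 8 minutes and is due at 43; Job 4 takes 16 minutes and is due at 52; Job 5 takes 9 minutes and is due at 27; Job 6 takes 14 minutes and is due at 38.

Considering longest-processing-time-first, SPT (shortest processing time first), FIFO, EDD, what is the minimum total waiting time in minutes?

LPT (decreasing processing time): Job 4 Job 6 Job 2 Job 5 Job 3 Job 1.
Job 4: waits 0, runs 0→16
Job 6: waits 16, runs 16→30
Job 2: waits 30, runs 30→41
Job 5: waits 41, runs 41→50
Job 3: waits 50, runs 50→58
Job 1: waits 58, runs 58→61
Sum = 0+16+30+41+50+58 = 195.
SPT (increasing processing time): Job 1 Job 3 Job 5 Job 2 Job 6 Job 4.
Job 1: waits 0, runs 0→3
Job 3: waits 3, runs 3→11
Job 5: waits 11, runs 11→20
Job 2: waits 20, runs 20→31
Job 6: waits 31, runs 31→45
Job 4: waits 45, runs 45→61
Sum = 0+3+11+20+31+45 = 110.
FIFO (arrival order): Job 1 Job 2 Job 3 Job 4 Job 5 Job 6.
Job 1: waits 0, runs 0→3
Job 2: waits 3, runs 3→14
Job 3: waits 14, runs 14→22
Job 4: waits 22, runs 22→38
Job 5: waits 38, runs 38→47
Job 6: waits 47, runs 47→61
Sum = 0+3+14+22+38+47 = 124.
EDD (increasing due date): Job 5 Job 2 Job 6 Job 1 Job 3 Job 4.
Job 5: waits 0, runs 0→9
Job 2: waits 9, runs 9→20
Job 6: waits 20, runs 20→34
Job 1: waits 34, runs 34→37
Job 3: waits 37, runs 37→45
Job 4: waits 45, runs 45→61
Sum = 0+9+20+34+37+45 = 145.
LPT 195, SPT 110, FIFO 124, EDD 145 → minimum 110.

110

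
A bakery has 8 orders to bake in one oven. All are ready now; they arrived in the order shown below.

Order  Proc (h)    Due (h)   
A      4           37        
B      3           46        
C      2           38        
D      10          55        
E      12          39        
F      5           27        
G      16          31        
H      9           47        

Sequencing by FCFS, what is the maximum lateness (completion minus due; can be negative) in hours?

FIFO (arrival order): A B C D E F G H.
A: 0→4, due 37, lateness -33
B: 4→7, due 46, lateness -39
C: 7→9, due 38, lateness -29
D: 9→19, due 55, lateness -36
E: 19→31, due 39, lateness -8
F: 31→36, due 27, lateness 9
G: 36→52, due 31, lateness 21
H: 52→61, due 47, lateness 14
Maximum = 21.

21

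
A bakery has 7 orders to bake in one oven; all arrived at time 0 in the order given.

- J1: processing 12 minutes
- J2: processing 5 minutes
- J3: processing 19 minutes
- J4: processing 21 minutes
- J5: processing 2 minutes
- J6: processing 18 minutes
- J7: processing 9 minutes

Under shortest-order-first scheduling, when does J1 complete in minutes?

SPT (increasing processing time): J5 J2 J7 J1 J6 J3 J4.
J5: 0→2
J2: 2→7
J7: 7→16
J1: 16→28

28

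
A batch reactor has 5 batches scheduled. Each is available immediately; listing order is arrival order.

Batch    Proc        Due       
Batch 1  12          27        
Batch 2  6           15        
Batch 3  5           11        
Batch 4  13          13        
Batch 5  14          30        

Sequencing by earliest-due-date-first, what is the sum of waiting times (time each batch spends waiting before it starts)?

83

EDD (increasing due date): Batch 3 Batch 4 Batch 2 Batch 1 Batch 5.
Batch 3: waits 0, runs 0→5
Batch 4: waits 5, runs 5→18
Batch 2: waits 18, runs 18→24
Batch 1: waits 24, runs 24→36
Batch 5: waits 36, runs 36→50
Sum = 0+5+18+24+36 = 83.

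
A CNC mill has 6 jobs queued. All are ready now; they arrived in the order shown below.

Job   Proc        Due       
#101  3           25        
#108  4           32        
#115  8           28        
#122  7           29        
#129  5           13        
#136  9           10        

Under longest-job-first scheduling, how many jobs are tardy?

LPT (decreasing processing time): #136 #115 #122 #129 #108 #101.
#136: 0→9, due 10, tardiness 0
#115: 9→17, due 28, tardiness 0
#122: 17→24, due 29, tardiness 0
#129: 24→29, due 13, tardiness 16
#108: 29→33, due 32, tardiness 1
#101: 33→36, due 25, tardiness 11
Late jobs: 3.

3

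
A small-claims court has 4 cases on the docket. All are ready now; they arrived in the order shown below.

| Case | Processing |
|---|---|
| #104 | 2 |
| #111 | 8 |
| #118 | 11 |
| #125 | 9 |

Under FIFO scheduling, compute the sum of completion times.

FIFO (arrival order): #104 #111 #118 #125.
#104: 0→2
#111: 2→10
#118: 10→21
#125: 21→30
Sum = 2+10+21+30 = 63.

63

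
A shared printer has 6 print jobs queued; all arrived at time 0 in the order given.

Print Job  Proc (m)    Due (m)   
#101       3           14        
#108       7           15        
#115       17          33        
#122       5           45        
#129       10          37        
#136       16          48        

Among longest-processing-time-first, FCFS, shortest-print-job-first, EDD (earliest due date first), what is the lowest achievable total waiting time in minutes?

92

LPT (decreasing processing time): #115 #136 #129 #108 #122 #101.
#115: waits 0, runs 0→17
#136: waits 17, runs 17→33
#129: waits 33, runs 33→43
#108: waits 43, runs 43→50
#122: waits 50, runs 50→55
#101: waits 55, runs 55→58
Sum = 0+17+33+43+50+55 = 198.
FIFO (arrival order): #101 #108 #115 #122 #129 #136.
#101: waits 0, runs 0→3
#108: waits 3, runs 3→10
#115: waits 10, runs 10→27
#122: waits 27, runs 27→32
#129: waits 32, runs 32→42
#136: waits 42, runs 42→58
Sum = 0+3+10+27+32+42 = 114.
SPT (increasing processing time): #101 #122 #108 #129 #136 #115.
#101: waits 0, runs 0→3
#122: waits 3, runs 3→8
#108: waits 8, runs 8→15
#129: waits 15, runs 15→25
#136: waits 25, runs 25→41
#115: waits 41, runs 41→58
Sum = 0+3+8+15+25+41 = 92.
EDD (increasing due date): #101 #108 #115 #129 #122 #136.
#101: waits 0, runs 0→3
#108: waits 3, runs 3→10
#115: waits 10, runs 10→27
#129: waits 27, runs 27→37
#122: waits 37, runs 37→42
#136: waits 42, runs 42→58
Sum = 0+3+10+27+37+42 = 119.
LPT 198, FIFO 114, SPT 92, EDD 119 → minimum 92.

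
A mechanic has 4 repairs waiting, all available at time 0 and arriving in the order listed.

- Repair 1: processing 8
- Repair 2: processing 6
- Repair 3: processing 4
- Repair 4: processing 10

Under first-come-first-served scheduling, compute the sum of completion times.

68

FIFO (arrival order): Repair 1 Repair 2 Repair 3 Repair 4.
Repair 1: 0→8
Repair 2: 8→14
Repair 3: 14→18
Repair 4: 18→28
Sum = 8+14+18+28 = 68.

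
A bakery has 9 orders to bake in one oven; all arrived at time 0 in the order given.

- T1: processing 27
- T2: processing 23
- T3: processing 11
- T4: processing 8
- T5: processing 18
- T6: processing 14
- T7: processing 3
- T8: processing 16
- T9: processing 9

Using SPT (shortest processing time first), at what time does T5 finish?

79

SPT (increasing processing time): T7 T4 T9 T3 T6 T8 T5 T2 T1.
T7: 0→3
T4: 3→11
T9: 11→20
T3: 20→31
T6: 31→45
T8: 45→61
T5: 61→79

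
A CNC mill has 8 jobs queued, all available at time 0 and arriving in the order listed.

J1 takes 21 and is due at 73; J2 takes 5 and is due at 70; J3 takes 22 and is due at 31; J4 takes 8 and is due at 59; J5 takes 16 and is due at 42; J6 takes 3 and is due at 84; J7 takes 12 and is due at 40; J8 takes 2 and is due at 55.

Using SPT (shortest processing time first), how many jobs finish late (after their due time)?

2

SPT (increasing processing time): J8 J6 J2 J4 J7 J5 J1 J3.
J8: 0→2, due 55, tardiness 0
J6: 2→5, due 84, tardiness 0
J2: 5→10, due 70, tardiness 0
J4: 10→18, due 59, tardiness 0
J7: 18→30, due 40, tardiness 0
J5: 30→46, due 42, tardiness 4
J1: 46→67, due 73, tardiness 0
J3: 67→89, due 31, tardiness 58
Late jobs: 2.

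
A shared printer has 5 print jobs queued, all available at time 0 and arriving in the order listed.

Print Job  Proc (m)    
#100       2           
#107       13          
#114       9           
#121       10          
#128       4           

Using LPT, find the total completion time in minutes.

142

LPT (decreasing processing time): #107 #121 #114 #128 #100.
#107: 0→13
#121: 13→23
#114: 23→32
#128: 32→36
#100: 36→38
Sum = 13+23+32+36+38 = 142.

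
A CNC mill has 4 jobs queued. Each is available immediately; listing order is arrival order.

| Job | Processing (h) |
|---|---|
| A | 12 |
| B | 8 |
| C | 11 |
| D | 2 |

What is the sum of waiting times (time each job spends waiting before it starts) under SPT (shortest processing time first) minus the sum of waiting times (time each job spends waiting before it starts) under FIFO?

SPT (increasing processing time): D B C A.
D: waits 0, runs 0→2
B: waits 2, runs 2→10
C: waits 10, runs 10→21
A: waits 21, runs 21→33
Sum = 0+2+10+21 = 33.
FIFO (arrival order): A B C D.
A: waits 0, runs 0→12
B: waits 12, runs 12→20
C: waits 20, runs 20→31
D: waits 31, runs 31→33
Sum = 0+12+20+31 = 63.
Difference = 33 − 63 = -30.

-30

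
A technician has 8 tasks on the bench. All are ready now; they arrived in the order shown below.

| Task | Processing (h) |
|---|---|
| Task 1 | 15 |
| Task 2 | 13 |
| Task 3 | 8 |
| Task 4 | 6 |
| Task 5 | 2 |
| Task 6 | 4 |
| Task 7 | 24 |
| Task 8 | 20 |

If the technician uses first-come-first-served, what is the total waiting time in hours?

285

FIFO (arrival order): Task 1 Task 2 Task 3 Task 4 Task 5 Task 6 Task 7 Task 8.
Task 1: waits 0, runs 0→15
Task 2: waits 15, runs 15→28
Task 3: waits 28, runs 28→36
Task 4: waits 36, runs 36→42
Task 5: waits 42, runs 42→44
Task 6: waits 44, runs 44→48
Task 7: waits 48, runs 48→72
Task 8: waits 72, runs 72→92
Sum = 0+15+28+36+42+44+48+72 = 285.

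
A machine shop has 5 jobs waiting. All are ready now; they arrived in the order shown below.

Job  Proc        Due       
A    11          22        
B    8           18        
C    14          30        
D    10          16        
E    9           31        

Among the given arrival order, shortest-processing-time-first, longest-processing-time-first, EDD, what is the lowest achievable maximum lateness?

FIFO (arrival order): A B C D E.
A: 0→11, due 22, lateness -11
B: 11→19, due 18, lateness 1
C: 19→33, due 30, lateness 3
D: 33→43, due 16, lateness 27
E: 43→52, due 31, lateness 21
Maximum = 27.
SPT (increasing processing time): B E D A C.
B: 0→8, due 18, lateness -10
E: 8→17, due 31, lateness -14
D: 17→27, due 16, lateness 11
A: 27→38, due 22, lateness 16
C: 38→52, due 30, lateness 22
Maximum = 22.
LPT (decreasing processing time): C A D E B.
C: 0→14, due 30, lateness -16
A: 14→25, due 22, lateness 3
D: 25→35, due 16, lateness 19
E: 35→44, due 31, lateness 13
B: 44→52, due 18, lateness 34
Maximum = 34.
EDD (increasing due date): D B A C E.
D: 0→10, due 16, lateness -6
B: 10→18, due 18, lateness 0
A: 18→29, due 22, lateness 7
C: 29→43, due 30, lateness 13
E: 43→52, due 31, lateness 21
Maximum = 21.
FIFO 27, SPT 22, LPT 34, EDD 21 → minimum 21.

21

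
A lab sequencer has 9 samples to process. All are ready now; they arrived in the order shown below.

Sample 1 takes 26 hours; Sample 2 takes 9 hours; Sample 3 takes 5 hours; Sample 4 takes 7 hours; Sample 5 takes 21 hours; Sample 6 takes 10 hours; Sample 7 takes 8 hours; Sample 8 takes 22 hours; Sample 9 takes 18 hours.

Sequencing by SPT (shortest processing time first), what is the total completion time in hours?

SPT (increasing processing time): Sample 3 Sample 4 Sample 7 Sample 2 Sample 6 Sample 9 Sample 5 Sample 8 Sample 1.
Sample 3: 0→5
Sample 4: 5→12
Sample 7: 12→20
Sample 2: 20→29
Sample 6: 29→39
Sample 9: 39→57
Sample 5: 57→78
Sample 8: 78→100
Sample 1: 100→126
Sum = 5+12+20+29+39+57+78+100+126 = 466.

466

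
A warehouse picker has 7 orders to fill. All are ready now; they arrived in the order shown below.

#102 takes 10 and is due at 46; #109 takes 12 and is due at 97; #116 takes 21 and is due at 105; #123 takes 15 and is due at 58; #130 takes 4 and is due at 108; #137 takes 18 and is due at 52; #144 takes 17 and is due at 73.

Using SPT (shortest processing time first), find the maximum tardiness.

24

SPT (increasing processing time): #130 #102 #109 #123 #144 #137 #116.
#130: 0→4, due 108, tardiness 0
#102: 4→14, due 46, tardiness 0
#109: 14→26, due 97, tardiness 0
#123: 26→41, due 58, tardiness 0
#144: 41→58, due 73, tardiness 0
#137: 58→76, due 52, tardiness 24
#116: 76→97, due 105, tardiness 0
Maximum = 24.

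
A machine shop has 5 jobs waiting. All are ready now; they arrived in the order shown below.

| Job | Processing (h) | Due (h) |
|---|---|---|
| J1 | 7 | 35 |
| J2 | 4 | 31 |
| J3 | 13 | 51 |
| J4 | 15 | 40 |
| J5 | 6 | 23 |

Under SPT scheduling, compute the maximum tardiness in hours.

5

SPT (increasing processing time): J2 J5 J1 J3 J4.
J2: 0→4, due 31, tardiness 0
J5: 4→10, due 23, tardiness 0
J1: 10→17, due 35, tardiness 0
J3: 17→30, due 51, tardiness 0
J4: 30→45, due 40, tardiness 5
Maximum = 5.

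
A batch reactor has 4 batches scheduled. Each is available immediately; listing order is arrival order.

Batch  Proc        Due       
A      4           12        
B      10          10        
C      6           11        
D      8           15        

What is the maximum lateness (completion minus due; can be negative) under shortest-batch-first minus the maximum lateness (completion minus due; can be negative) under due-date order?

5

SPT (increasing processing time): A C D B.
A: 0→4, due 12, lateness -8
C: 4→10, due 11, lateness -1
D: 10→18, due 15, lateness 3
B: 18→28, due 10, lateness 18
Maximum = 18.
EDD (increasing due date): B C A D.
B: 0→10, due 10, lateness 0
C: 10→16, due 11, lateness 5
A: 16→20, due 12, lateness 8
D: 20→28, due 15, lateness 13
Maximum = 13.
Difference = 18 − 13 = 5.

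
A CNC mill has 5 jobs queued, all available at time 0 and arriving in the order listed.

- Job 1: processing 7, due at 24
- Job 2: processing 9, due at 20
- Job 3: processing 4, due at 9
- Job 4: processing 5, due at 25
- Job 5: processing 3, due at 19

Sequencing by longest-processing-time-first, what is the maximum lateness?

LPT (decreasing processing time): Job 2 Job 1 Job 4 Job 3 Job 5.
Job 2: 0→9, due 20, lateness -11
Job 1: 9→16, due 24, lateness -8
Job 4: 16→21, due 25, lateness -4
Job 3: 21→25, due 9, lateness 16
Job 5: 25→28, due 19, lateness 9
Maximum = 16.

16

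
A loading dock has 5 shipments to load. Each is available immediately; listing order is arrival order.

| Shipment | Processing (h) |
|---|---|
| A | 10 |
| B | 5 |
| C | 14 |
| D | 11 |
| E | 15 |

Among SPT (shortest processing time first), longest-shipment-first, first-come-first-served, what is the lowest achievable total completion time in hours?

141

SPT (increasing processing time): B A D C E.
B: 0→5
A: 5→15
D: 15→26
C: 26→40
E: 40→55
Sum = 5+15+26+40+55 = 141.
LPT (decreasing processing time): E C D A B.
E: 0→15
C: 15→29
D: 29→40
A: 40→50
B: 50→55
Sum = 15+29+40+50+55 = 189.
FIFO (arrival order): A B C D E.
A: 0→10
B: 10→15
C: 15→29
D: 29→40
E: 40→55
Sum = 10+15+29+40+55 = 149.
SPT 141, LPT 189, FIFO 149 → minimum 141.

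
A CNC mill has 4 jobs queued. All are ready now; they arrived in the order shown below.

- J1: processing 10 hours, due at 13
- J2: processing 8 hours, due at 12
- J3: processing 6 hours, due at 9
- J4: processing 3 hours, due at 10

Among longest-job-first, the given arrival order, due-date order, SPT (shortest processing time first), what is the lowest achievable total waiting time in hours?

29

LPT (decreasing processing time): J1 J2 J3 J4.
J1: waits 0, runs 0→10
J2: waits 10, runs 10→18
J3: waits 18, runs 18→24
J4: waits 24, runs 24→27
Sum = 0+10+18+24 = 52.
FIFO (arrival order): J1 J2 J3 J4.
J1: waits 0, runs 0→10
J2: waits 10, runs 10→18
J3: waits 18, runs 18→24
J4: waits 24, runs 24→27
Sum = 0+10+18+24 = 52.
EDD (increasing due date): J3 J4 J2 J1.
J3: waits 0, runs 0→6
J4: waits 6, runs 6→9
J2: waits 9, runs 9→17
J1: waits 17, runs 17→27
Sum = 0+6+9+17 = 32.
SPT (increasing processing time): J4 J3 J2 J1.
J4: waits 0, runs 0→3
J3: waits 3, runs 3→9
J2: waits 9, runs 9→17
J1: waits 17, runs 17→27
Sum = 0+3+9+17 = 29.
LPT 52, FIFO 52, EDD 32, SPT 29 → minimum 29.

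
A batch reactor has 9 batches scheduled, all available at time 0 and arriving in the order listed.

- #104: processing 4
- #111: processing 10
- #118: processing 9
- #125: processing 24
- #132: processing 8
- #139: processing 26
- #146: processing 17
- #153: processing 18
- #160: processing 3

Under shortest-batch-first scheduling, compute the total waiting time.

SPT (increasing processing time): #160 #104 #132 #118 #111 #146 #153 #125 #139.
#160: waits 0, runs 0→3
#104: waits 3, runs 3→7
#132: waits 7, runs 7→15
#118: waits 15, runs 15→24
#111: waits 24, runs 24→34
#146: waits 34, runs 34→51
#153: waits 51, runs 51→69
#125: waits 69, runs 69→93
#139: waits 93, runs 93→119
Sum = 0+3+7+15+24+34+51+69+93 = 296.

296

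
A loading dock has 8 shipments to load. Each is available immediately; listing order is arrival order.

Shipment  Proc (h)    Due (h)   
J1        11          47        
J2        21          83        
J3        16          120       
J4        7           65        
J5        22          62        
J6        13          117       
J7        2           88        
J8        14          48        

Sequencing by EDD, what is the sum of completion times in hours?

EDD (increasing due date): J1 J8 J5 J4 J2 J7 J6 J3.
J1: 0→11
J8: 11→25
J5: 25→47
J4: 47→54
J2: 54→75
J7: 75→77
J6: 77→90
J3: 90→106
Sum = 11+25+47+54+75+77+90+106 = 485.

485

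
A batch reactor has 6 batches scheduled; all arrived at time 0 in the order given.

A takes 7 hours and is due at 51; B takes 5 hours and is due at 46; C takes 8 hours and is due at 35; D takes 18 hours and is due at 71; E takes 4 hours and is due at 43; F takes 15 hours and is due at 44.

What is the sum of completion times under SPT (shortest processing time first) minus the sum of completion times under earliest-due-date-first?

-26

SPT (increasing processing time): E B A C F D.
E: 0→4
B: 4→9
A: 9→16
C: 16→24
F: 24→39
D: 39→57
Sum = 4+9+16+24+39+57 = 149.
EDD (increasing due date): C E F B A D.
C: 0→8
E: 8→12
F: 12→27
B: 27→32
A: 32→39
D: 39→57
Sum = 8+12+27+32+39+57 = 175.
Difference = 149 − 175 = -26.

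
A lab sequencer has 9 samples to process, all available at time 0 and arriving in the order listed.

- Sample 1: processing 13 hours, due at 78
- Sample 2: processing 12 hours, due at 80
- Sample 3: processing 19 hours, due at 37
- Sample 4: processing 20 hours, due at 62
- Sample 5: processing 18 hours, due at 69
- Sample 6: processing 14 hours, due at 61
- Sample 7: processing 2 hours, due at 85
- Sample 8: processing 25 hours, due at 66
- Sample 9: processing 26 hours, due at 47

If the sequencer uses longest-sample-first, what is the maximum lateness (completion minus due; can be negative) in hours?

67

LPT (decreasing processing time): Sample 9 Sample 8 Sample 4 Sample 3 Sample 5 Sample 6 Sample 1 Sample 2 Sample 7.
Sample 9: 0→26, due 47, lateness -21
Sample 8: 26→51, due 66, lateness -15
Sample 4: 51→71, due 62, lateness 9
Sample 3: 71→90, due 37, lateness 53
Sample 5: 90→108, due 69, lateness 39
Sample 6: 108→122, due 61, lateness 61
Sample 1: 122→135, due 78, lateness 57
Sample 2: 135→147, due 80, lateness 67
Sample 7: 147→149, due 85, lateness 64
Maximum = 67.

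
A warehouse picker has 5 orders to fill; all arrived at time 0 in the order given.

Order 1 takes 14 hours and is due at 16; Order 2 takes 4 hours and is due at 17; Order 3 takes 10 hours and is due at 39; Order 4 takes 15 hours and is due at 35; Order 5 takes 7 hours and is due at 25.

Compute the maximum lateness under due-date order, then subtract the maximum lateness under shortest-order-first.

-8

EDD (increasing due date): Order 1 Order 2 Order 5 Order 4 Order 3.
Order 1: 0→14, due 16, lateness -2
Order 2: 14→18, due 17, lateness 1
Order 5: 18→25, due 25, lateness 0
Order 4: 25→40, due 35, lateness 5
Order 3: 40→50, due 39, lateness 11
Maximum = 11.
SPT (increasing processing time): Order 2 Order 5 Order 3 Order 1 Order 4.
Order 2: 0→4, due 17, lateness -13
Order 5: 4→11, due 25, lateness -14
Order 3: 11→21, due 39, lateness -18
Order 1: 21→35, due 16, lateness 19
Order 4: 35→50, due 35, lateness 15
Maximum = 19.
Difference = 11 − 19 = -8.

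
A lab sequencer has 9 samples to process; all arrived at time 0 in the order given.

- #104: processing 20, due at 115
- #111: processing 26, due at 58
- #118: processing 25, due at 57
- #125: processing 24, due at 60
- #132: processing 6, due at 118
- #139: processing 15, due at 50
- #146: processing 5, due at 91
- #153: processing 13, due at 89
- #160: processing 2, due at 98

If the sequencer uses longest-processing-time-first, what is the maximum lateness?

LPT (decreasing processing time): #111 #118 #125 #104 #139 #153 #132 #146 #160.
#111: 0→26, due 58, lateness -32
#118: 26→51, due 57, lateness -6
#125: 51→75, due 60, lateness 15
#104: 75→95, due 115, lateness -20
#139: 95→110, due 50, lateness 60
#153: 110→123, due 89, lateness 34
#132: 123→129, due 118, lateness 11
#146: 129→134, due 91, lateness 43
#160: 134→136, due 98, lateness 38
Maximum = 60.

60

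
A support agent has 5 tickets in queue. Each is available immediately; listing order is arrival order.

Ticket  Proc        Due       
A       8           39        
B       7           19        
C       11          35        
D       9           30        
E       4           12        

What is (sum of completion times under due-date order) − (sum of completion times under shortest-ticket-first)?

EDD (increasing due date): E B D C A.
E: 0→4
B: 4→11
D: 11→20
C: 20→31
A: 31→39
Sum = 4+11+20+31+39 = 105.
SPT (increasing processing time): E B A D C.
E: 0→4
B: 4→11
A: 11→19
D: 19→28
C: 28→39
Sum = 4+11+19+28+39 = 101.
Difference = 105 − 101 = 4.

4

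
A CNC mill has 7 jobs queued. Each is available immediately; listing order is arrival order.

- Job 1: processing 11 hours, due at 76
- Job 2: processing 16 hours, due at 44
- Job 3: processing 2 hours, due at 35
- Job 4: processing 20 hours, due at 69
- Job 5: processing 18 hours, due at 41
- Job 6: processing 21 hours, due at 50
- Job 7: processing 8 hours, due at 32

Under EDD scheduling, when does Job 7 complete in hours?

EDD (increasing due date): Job 7 Job 3 Job 5 Job 2 Job 6 Job 4 Job 1.
Job 7: 0→8

8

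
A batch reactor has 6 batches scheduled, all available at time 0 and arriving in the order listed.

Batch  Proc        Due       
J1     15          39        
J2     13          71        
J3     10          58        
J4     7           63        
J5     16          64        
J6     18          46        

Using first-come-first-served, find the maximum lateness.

33

FIFO (arrival order): J1 J2 J3 J4 J5 J6.
J1: 0→15, due 39, lateness -24
J2: 15→28, due 71, lateness -43
J3: 28→38, due 58, lateness -20
J4: 38→45, due 63, lateness -18
J5: 45→61, due 64, lateness -3
J6: 61→79, due 46, lateness 33
Maximum = 33.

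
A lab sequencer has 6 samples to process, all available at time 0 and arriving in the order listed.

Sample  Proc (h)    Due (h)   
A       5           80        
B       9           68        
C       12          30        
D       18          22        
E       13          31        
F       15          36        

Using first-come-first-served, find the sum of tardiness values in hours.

84

FIFO (arrival order): A B C D E F.
A: 0→5, due 80, tardiness 0
B: 5→14, due 68, tardiness 0
C: 14→26, due 30, tardiness 0
D: 26→44, due 22, tardiness 22
E: 44→57, due 31, tardiness 26
F: 57→72, due 36, tardiness 36
Sum = 0+0+0+22+26+36 = 84.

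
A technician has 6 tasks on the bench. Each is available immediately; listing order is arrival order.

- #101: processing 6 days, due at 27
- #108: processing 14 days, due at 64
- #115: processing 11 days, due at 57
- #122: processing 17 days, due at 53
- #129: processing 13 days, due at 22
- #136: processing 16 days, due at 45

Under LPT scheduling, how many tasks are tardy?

LPT (decreasing processing time): #122 #136 #108 #129 #115 #101.
#122: 0→17, due 53, tardiness 0
#136: 17→33, due 45, tardiness 0
#108: 33→47, due 64, tardiness 0
#129: 47→60, due 22, tardiness 38
#115: 60→71, due 57, tardiness 14
#101: 71→77, due 27, tardiness 50
Late tasks: 3.

3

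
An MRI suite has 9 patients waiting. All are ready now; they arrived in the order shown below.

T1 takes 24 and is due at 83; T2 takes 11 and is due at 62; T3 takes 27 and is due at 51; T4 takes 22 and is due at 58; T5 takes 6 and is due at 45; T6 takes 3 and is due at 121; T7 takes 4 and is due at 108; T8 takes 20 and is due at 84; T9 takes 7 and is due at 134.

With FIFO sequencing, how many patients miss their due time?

4

FIFO (arrival order): T1 T2 T3 T4 T5 T6 T7 T8 T9.
T1: 0→24, due 83, tardiness 0
T2: 24→35, due 62, tardiness 0
T3: 35→62, due 51, tardiness 11
T4: 62→84, due 58, tardiness 26
T5: 84→90, due 45, tardiness 45
T6: 90→93, due 121, tardiness 0
T7: 93→97, due 108, tardiness 0
T8: 97→117, due 84, tardiness 33
T9: 117→124, due 134, tardiness 0
Late patients: 4.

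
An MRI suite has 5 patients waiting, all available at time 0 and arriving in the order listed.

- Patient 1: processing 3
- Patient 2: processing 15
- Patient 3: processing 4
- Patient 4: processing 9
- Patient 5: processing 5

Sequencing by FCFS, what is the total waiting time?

FIFO (arrival order): Patient 1 Patient 2 Patient 3 Patient 4 Patient 5.
Patient 1: waits 0, runs 0→3
Patient 2: waits 3, runs 3→18
Patient 3: waits 18, runs 18→22
Patient 4: waits 22, runs 22→31
Patient 5: waits 31, runs 31→36
Sum = 0+3+18+22+31 = 74.

74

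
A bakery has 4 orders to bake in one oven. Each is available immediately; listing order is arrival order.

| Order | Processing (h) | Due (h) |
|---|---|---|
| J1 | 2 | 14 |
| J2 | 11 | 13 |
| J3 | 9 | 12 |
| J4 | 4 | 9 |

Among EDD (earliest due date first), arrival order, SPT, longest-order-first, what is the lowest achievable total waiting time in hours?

23

EDD (increasing due date): J4 J3 J2 J1.
J4: waits 0, runs 0→4
J3: waits 4, runs 4→13
J2: waits 13, runs 13→24
J1: waits 24, runs 24→26
Sum = 0+4+13+24 = 41.
FIFO (arrival order): J1 J2 J3 J4.
J1: waits 0, runs 0→2
J2: waits 2, runs 2→13
J3: waits 13, runs 13→22
J4: waits 22, runs 22→26
Sum = 0+2+13+22 = 37.
SPT (increasing processing time): J1 J4 J3 J2.
J1: waits 0, runs 0→2
J4: waits 2, runs 2→6
J3: waits 6, runs 6→15
J2: waits 15, runs 15→26
Sum = 0+2+6+15 = 23.
LPT (decreasing processing time): J2 J3 J4 J1.
J2: waits 0, runs 0→11
J3: waits 11, runs 11→20
J4: waits 20, runs 20→24
J1: waits 24, runs 24→26
Sum = 0+11+20+24 = 55.
EDD 41, FIFO 37, SPT 23, LPT 55 → minimum 23.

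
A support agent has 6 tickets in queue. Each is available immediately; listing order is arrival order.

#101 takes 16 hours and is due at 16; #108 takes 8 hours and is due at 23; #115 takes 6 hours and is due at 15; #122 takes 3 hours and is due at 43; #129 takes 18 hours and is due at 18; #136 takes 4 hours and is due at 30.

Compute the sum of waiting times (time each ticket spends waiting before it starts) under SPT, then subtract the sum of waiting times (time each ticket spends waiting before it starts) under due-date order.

SPT (increasing processing time): #122 #136 #115 #108 #101 #129.
#122: waits 0, runs 0→3
#136: waits 3, runs 3→7
#115: waits 7, runs 7→13
#108: waits 13, runs 13→21
#101: waits 21, runs 21→37
#129: waits 37, runs 37→55
Sum = 0+3+7+13+21+37 = 81.
EDD (increasing due date): #115 #101 #129 #108 #136 #122.
#115: waits 0, runs 0→6
#101: waits 6, runs 6→22
#129: waits 22, runs 22→40
#108: waits 40, runs 40→48
#136: waits 48, runs 48→52
#122: waits 52, runs 52→55
Sum = 0+6+22+40+48+52 = 168.
Difference = 81 − 168 = -87.

-87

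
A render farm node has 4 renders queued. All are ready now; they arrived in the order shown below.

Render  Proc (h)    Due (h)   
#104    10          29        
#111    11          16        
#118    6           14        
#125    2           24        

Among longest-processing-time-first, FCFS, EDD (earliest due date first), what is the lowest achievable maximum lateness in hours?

LPT (decreasing processing time): #111 #104 #118 #125.
#111: 0→11, due 16, lateness -5
#104: 11→21, due 29, lateness -8
#118: 21→27, due 14, lateness 13
#125: 27→29, due 24, lateness 5
Maximum = 13.
FIFO (arrival order): #104 #111 #118 #125.
#104: 0→10, due 29, lateness -19
#111: 10→21, due 16, lateness 5
#118: 21→27, due 14, lateness 13
#125: 27→29, due 24, lateness 5
Maximum = 13.
EDD (increasing due date): #118 #111 #125 #104.
#118: 0→6, due 14, lateness -8
#111: 6→17, due 16, lateness 1
#125: 17→19, due 24, lateness -5
#104: 19→29, due 29, lateness 0
Maximum = 1.
LPT 13, FIFO 13, EDD 1 → minimum 1.

1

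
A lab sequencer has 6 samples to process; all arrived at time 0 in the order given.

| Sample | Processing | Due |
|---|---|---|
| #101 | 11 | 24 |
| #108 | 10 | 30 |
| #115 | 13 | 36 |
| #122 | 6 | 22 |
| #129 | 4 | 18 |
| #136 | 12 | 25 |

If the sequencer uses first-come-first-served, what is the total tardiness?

75

FIFO (arrival order): #101 #108 #115 #122 #129 #136.
#101: 0→11, due 24, tardiness 0
#108: 11→21, due 30, tardiness 0
#115: 21→34, due 36, tardiness 0
#122: 34→40, due 22, tardiness 18
#129: 40→44, due 18, tardiness 26
#136: 44→56, due 25, tardiness 31
Sum = 0+0+0+18+26+31 = 75.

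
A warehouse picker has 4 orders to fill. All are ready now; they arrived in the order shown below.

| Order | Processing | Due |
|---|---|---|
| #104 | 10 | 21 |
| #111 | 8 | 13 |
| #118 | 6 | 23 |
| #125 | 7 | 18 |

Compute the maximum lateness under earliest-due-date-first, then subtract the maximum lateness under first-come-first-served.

EDD (increasing due date): #111 #125 #104 #118.
#111: 0→8, due 13, lateness -5
#125: 8→15, due 18, lateness -3
#104: 15→25, due 21, lateness 4
#118: 25→31, due 23, lateness 8
Maximum = 8.
FIFO (arrival order): #104 #111 #118 #125.
#104: 0→10, due 21, lateness -11
#111: 10→18, due 13, lateness 5
#118: 18→24, due 23, lateness 1
#125: 24→31, due 18, lateness 13
Maximum = 13.
Difference = 8 − 13 = -5.

-5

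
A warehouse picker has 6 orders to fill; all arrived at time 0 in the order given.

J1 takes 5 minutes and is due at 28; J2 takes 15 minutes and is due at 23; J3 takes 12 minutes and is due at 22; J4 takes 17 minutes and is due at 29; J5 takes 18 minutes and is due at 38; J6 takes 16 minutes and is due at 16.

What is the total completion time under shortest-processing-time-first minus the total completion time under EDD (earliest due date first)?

-33

SPT (increasing processing time): J1 J3 J2 J6 J4 J5.
J1: 0→5
J3: 5→17
J2: 17→32
J6: 32→48
J4: 48→65
J5: 65→83
Sum = 5+17+32+48+65+83 = 250.
EDD (increasing due date): J6 J3 J2 J1 J4 J5.
J6: 0→16
J3: 16→28
J2: 28→43
J1: 43→48
J4: 48→65
J5: 65→83
Sum = 16+28+43+48+65+83 = 283.
Difference = 250 − 283 = -33.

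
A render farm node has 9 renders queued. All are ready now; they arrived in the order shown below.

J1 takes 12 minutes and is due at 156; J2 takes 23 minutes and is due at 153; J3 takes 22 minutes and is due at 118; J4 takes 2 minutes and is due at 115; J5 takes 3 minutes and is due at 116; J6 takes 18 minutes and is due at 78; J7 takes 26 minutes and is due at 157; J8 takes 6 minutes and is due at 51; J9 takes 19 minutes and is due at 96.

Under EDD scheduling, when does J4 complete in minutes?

EDD (increasing due date): J8 J6 J9 J4 J5 J3 J2 J1 J7.
J8: 0→6
J6: 6→24
J9: 24→43
J4: 43→45

45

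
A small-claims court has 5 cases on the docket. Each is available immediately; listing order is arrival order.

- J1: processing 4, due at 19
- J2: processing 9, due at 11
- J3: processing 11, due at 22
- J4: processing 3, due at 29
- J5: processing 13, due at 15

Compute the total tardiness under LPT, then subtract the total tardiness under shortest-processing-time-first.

18

LPT (decreasing processing time): J5 J3 J2 J1 J4.
J5: 0→13, due 15, tardiness 0
J3: 13→24, due 22, tardiness 2
J2: 24→33, due 11, tardiness 22
J1: 33→37, due 19, tardiness 18
J4: 37→40, due 29, tardiness 11
Sum = 0+2+22+18+11 = 53.
SPT (increasing processing time): J4 J1 J2 J3 J5.
J4: 0→3, due 29, tardiness 0
J1: 3→7, due 19, tardiness 0
J2: 7→16, due 11, tardiness 5
J3: 16→27, due 22, tardiness 5
J5: 27→40, due 15, tardiness 25
Sum = 0+0+5+5+25 = 35.
Difference = 53 − 35 = 18.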